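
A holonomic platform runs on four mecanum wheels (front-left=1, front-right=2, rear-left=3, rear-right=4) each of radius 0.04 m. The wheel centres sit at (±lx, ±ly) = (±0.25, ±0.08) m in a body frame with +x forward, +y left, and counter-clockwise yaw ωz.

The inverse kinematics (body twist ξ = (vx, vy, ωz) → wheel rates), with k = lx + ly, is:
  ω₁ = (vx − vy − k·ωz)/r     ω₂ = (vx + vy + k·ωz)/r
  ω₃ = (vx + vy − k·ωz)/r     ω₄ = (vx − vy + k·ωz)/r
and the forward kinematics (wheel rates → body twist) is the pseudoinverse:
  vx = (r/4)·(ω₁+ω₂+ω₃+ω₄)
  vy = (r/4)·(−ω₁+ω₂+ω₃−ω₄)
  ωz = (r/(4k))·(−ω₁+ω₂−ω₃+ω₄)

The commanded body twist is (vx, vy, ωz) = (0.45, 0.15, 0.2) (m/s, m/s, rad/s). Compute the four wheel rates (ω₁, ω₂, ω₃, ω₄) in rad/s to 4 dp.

k = lx + ly = 0.25 + 0.08 = 0.3300;  k·ωz = 0.3300·0.2 = 0.0660
ω₁ (FL) = (vx − vy − k·ωz)/r = 0.2340/0.04 = 5.8500
ω₂ (FR) = (vx + vy + k·ωz)/r = 0.6660/0.04 = 16.6500
ω₃ (RL) = (vx + vy − k·ωz)/r = 0.5340/0.04 = 13.3500
ω₄ (RR) = (vx − vy + k·ωz)/r = 0.3660/0.04 = 9.1500

(5.8500, 16.6500, 13.3500, 9.1500)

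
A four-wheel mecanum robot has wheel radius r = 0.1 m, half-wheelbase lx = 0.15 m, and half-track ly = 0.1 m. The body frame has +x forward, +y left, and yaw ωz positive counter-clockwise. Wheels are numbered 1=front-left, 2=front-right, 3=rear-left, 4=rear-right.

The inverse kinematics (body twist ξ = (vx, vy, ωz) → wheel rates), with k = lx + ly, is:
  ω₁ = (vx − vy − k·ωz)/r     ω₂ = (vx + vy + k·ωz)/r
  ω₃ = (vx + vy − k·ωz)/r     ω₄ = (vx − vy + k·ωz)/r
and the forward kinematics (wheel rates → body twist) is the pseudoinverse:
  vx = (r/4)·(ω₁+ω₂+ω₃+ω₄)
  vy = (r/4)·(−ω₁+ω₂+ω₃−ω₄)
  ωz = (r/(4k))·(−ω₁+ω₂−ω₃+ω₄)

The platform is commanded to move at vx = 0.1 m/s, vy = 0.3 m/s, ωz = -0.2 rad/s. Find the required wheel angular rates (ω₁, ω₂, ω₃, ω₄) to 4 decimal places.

k = lx + ly = 0.15 + 0.1 = 0.2500;  k·ωz = 0.2500·-0.2 = -0.0500
ω₁ (FL) = (vx − vy − k·ωz)/r = -0.1500/0.1 = -1.5000
ω₂ (FR) = (vx + vy + k·ωz)/r = 0.3500/0.1 = 3.5000
ω₃ (RL) = (vx + vy − k·ωz)/r = 0.4500/0.1 = 4.5000
ω₄ (RR) = (vx − vy + k·ωz)/r = -0.2500/0.1 = -2.5000

(-1.5000, 3.5000, 4.5000, -2.5000)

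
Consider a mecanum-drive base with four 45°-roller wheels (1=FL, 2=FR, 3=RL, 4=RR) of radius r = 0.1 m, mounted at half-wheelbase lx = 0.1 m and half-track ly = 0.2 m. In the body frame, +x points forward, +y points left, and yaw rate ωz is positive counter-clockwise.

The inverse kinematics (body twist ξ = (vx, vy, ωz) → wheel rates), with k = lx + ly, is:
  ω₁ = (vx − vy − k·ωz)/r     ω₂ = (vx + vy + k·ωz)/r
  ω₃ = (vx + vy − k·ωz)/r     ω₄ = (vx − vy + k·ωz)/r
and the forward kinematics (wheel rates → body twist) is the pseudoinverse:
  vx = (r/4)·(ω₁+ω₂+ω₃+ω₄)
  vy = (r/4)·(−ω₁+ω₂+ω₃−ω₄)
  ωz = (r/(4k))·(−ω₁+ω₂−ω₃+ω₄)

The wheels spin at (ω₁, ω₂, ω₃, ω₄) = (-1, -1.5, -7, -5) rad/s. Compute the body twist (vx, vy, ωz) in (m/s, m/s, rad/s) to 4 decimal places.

k = lx + ly = 0.1 + 0.2 = 0.3000
ω₁+ω₂+ω₃+ω₄ = -14.5000  →  vx = (0.1/4)·-14.5000 = -0.3625
−ω₁+ω₂+ω₃−ω₄ = -2.5000  →  vy = (0.1/4)·-2.5000 = -0.0625
−ω₁+ω₂−ω₃+ω₄ = 1.5000  →  ωz = (0.1/1.2000)·1.5000 = 0.1250

(-0.3625, -0.0625, 0.1250)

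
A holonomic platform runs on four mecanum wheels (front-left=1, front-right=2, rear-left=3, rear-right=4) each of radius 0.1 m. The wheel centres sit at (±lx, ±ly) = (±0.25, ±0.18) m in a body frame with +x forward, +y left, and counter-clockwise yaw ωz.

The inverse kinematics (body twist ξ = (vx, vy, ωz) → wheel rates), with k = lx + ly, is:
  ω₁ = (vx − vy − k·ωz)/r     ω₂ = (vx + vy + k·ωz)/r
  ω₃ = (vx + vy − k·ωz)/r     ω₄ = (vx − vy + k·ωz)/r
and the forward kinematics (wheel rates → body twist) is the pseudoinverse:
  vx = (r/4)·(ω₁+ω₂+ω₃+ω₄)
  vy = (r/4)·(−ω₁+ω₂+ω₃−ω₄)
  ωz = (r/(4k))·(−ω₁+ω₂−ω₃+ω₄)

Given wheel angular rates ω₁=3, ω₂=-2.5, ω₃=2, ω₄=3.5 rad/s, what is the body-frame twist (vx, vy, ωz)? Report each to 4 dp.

(0.1500, -0.1750, -0.2326)

k = lx + ly = 0.25 + 0.18 = 0.4300
ω₁+ω₂+ω₃+ω₄ = 6.0000  →  vx = (0.1/4)·6.0000 = 0.1500
−ω₁+ω₂+ω₃−ω₄ = -7.0000  →  vy = (0.1/4)·-7.0000 = -0.1750
−ω₁+ω₂−ω₃+ω₄ = -4.0000  →  ωz = (0.1/1.7200)·-4.0000 = -0.2326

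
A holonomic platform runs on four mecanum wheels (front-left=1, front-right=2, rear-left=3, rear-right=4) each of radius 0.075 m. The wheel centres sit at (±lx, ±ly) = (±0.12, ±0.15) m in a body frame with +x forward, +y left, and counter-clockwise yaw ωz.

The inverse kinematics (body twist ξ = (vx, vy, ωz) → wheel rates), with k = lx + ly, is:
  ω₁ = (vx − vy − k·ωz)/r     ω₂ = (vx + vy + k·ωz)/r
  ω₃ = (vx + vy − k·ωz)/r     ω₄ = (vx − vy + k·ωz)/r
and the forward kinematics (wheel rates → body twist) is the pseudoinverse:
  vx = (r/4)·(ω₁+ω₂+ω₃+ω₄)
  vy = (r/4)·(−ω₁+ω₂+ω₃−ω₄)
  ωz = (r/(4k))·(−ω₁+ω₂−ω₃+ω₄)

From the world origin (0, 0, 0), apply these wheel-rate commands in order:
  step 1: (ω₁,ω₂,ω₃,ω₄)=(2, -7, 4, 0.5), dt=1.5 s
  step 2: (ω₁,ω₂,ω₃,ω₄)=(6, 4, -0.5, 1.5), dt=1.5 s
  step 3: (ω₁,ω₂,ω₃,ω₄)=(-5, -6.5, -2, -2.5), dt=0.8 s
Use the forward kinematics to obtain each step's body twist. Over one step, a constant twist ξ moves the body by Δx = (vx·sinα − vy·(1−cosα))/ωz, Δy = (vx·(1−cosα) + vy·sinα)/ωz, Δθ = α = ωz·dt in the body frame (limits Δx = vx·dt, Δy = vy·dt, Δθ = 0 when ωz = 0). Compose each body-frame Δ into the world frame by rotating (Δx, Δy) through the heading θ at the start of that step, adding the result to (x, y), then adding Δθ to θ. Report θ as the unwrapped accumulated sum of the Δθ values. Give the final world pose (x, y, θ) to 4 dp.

step 1: ξ=(vx,vy,ωz)=(-0.0094, -0.1031, -0.8681), dt=1.5 → body Δ=(-0.0977, -0.1066, -1.3021) → world pose (-0.0977, -0.1066, -1.3021)
step 2: ξ=(vx,vy,ωz)=(0.2062, -0.0750, 0.0000), dt=1.5 → body Δ=(0.3094, -0.1125, 0.0000) → world pose (-0.1240, -0.4347, -1.3021)
step 3: ξ=(vx,vy,ωz)=(-0.3000, -0.0187, -0.1389), dt=0.8 → body Δ=(-0.2403, -0.0016, -0.1111) → world pose (-0.1894, -0.2035, -1.4132)

(-0.1894, -0.2035, -1.4132)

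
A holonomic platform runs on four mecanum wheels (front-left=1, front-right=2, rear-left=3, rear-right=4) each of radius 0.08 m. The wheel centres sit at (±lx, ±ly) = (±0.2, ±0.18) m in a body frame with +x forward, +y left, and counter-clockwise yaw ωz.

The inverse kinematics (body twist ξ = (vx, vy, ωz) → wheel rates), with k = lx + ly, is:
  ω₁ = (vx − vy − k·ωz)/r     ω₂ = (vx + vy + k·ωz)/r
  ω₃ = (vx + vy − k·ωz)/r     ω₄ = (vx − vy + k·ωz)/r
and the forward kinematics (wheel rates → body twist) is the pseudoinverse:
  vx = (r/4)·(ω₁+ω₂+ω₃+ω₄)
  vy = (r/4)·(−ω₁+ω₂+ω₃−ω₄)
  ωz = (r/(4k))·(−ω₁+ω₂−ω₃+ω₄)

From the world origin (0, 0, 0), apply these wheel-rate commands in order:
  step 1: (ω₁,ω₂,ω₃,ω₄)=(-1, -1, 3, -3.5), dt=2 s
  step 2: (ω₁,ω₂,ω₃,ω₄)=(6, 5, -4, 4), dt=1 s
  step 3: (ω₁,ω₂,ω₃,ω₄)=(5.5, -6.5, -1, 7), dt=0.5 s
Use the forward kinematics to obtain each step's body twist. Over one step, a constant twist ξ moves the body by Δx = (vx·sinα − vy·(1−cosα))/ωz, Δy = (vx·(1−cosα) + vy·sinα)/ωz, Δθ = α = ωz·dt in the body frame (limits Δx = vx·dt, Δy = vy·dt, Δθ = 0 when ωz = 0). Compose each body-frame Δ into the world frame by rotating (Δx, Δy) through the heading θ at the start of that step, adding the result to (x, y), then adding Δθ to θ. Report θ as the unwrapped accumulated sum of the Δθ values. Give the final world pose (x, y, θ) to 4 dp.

step 1: ξ=(vx,vy,ωz)=(-0.0500, 0.1300, -0.3421), dt=2.0 → body Δ=(-0.0068, 0.2731, -0.6842) → world pose (-0.0068, 0.2731, -0.6842)
step 2: ξ=(vx,vy,ωz)=(0.2200, -0.1800, 0.3684), dt=1.0 → body Δ=(0.2478, -0.1359, 0.3684) → world pose (0.0993, 0.0111, -0.3158)
step 3: ξ=(vx,vy,ωz)=(0.1000, -0.4000, -0.2105), dt=0.5 → body Δ=(0.0394, -0.2023, -0.1053) → world pose (0.0739, -0.1934, -0.4211)

(0.0739, -0.1934, -0.4211)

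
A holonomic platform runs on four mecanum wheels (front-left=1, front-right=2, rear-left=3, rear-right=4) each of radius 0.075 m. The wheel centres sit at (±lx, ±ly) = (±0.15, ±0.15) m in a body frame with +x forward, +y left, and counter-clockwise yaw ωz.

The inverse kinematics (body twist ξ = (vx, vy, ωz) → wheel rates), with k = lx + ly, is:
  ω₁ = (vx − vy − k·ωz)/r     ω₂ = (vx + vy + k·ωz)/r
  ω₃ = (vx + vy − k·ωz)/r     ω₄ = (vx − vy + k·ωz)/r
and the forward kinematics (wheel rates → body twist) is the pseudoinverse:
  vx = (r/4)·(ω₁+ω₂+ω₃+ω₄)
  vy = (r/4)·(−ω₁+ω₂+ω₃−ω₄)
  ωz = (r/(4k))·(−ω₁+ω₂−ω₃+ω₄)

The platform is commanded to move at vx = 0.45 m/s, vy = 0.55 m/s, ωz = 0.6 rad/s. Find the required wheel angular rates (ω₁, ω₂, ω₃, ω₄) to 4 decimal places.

k = lx + ly = 0.15 + 0.15 = 0.3000;  k·ωz = 0.3000·0.6 = 0.1800
ω₁ (FL) = (vx − vy − k·ωz)/r = -0.2800/0.075 = -3.7333
ω₂ (FR) = (vx + vy + k·ωz)/r = 1.1800/0.075 = 15.7333
ω₃ (RL) = (vx + vy − k·ωz)/r = 0.8200/0.075 = 10.9333
ω₄ (RR) = (vx − vy + k·ωz)/r = 0.0800/0.075 = 1.0667

(-3.7333, 15.7333, 10.9333, 1.0667)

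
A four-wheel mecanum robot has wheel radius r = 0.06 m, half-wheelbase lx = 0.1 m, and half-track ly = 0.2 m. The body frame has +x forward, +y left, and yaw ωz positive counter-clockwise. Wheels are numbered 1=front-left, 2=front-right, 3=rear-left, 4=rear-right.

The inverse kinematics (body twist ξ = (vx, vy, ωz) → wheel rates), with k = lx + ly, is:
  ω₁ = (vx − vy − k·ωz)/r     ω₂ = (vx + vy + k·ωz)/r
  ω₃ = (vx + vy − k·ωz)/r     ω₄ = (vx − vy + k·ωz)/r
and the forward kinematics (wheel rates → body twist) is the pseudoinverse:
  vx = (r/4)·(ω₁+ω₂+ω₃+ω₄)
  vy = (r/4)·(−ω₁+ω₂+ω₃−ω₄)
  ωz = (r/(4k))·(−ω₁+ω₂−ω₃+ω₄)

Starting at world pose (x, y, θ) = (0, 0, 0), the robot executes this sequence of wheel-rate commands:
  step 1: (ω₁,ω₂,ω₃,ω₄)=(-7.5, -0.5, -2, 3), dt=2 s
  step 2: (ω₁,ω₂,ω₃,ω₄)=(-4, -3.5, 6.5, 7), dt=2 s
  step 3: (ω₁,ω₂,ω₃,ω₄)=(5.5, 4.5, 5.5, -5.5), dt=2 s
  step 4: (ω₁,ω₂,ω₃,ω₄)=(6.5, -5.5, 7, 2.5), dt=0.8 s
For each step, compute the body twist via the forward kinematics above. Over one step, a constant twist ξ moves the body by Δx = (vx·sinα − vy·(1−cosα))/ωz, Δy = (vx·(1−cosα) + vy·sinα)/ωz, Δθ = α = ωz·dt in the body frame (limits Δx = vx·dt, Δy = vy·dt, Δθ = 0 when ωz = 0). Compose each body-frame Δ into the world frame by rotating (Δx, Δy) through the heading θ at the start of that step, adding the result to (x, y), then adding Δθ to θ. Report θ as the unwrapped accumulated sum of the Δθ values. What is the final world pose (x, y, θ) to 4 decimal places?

(-0.0039, 0.3893, -0.5600)

step 1: ξ=(vx,vy,ωz)=(-0.1050, 0.0300, 0.6000), dt=2.0 → body Δ=(-0.1950, -0.0650, 1.2000) → world pose (-0.1950, -0.0650, 1.2000)
step 2: ξ=(vx,vy,ωz)=(0.0900, 0.0000, 0.0500), dt=2.0 → body Δ=(0.1797, 0.0090, 0.1000) → world pose (-0.1383, 0.1058, 1.3000)
step 3: ξ=(vx,vy,ωz)=(0.1500, 0.1500, -0.6000), dt=2.0 → body Δ=(0.3924, 0.0736, -1.2000) → world pose (-0.1042, 0.5036, 0.1000)
step 4: ξ=(vx,vy,ωz)=(0.1575, -0.1125, -0.8250), dt=0.8 → body Δ=(0.0884, -0.1237, -0.6600) → world pose (-0.0039, 0.3893, -0.5600)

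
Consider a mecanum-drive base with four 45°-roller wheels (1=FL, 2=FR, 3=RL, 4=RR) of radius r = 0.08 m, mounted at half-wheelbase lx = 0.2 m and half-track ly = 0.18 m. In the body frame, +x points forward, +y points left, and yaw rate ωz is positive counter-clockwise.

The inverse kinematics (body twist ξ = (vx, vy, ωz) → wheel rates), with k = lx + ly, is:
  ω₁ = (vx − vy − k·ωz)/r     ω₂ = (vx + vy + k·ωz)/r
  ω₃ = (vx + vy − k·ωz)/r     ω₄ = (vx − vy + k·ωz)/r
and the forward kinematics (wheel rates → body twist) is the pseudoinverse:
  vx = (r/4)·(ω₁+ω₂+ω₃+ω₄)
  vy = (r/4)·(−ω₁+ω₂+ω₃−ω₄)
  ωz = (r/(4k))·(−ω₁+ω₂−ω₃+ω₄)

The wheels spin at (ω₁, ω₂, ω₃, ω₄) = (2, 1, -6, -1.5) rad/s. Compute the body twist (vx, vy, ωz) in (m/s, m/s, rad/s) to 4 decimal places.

(-0.0900, -0.1100, 0.1842)

k = lx + ly = 0.2 + 0.18 = 0.3800
ω₁+ω₂+ω₃+ω₄ = -4.5000  →  vx = (0.08/4)·-4.5000 = -0.0900
−ω₁+ω₂+ω₃−ω₄ = -5.5000  →  vy = (0.08/4)·-5.5000 = -0.1100
−ω₁+ω₂−ω₃+ω₄ = 3.5000  →  ωz = (0.08/1.5200)·3.5000 = 0.1842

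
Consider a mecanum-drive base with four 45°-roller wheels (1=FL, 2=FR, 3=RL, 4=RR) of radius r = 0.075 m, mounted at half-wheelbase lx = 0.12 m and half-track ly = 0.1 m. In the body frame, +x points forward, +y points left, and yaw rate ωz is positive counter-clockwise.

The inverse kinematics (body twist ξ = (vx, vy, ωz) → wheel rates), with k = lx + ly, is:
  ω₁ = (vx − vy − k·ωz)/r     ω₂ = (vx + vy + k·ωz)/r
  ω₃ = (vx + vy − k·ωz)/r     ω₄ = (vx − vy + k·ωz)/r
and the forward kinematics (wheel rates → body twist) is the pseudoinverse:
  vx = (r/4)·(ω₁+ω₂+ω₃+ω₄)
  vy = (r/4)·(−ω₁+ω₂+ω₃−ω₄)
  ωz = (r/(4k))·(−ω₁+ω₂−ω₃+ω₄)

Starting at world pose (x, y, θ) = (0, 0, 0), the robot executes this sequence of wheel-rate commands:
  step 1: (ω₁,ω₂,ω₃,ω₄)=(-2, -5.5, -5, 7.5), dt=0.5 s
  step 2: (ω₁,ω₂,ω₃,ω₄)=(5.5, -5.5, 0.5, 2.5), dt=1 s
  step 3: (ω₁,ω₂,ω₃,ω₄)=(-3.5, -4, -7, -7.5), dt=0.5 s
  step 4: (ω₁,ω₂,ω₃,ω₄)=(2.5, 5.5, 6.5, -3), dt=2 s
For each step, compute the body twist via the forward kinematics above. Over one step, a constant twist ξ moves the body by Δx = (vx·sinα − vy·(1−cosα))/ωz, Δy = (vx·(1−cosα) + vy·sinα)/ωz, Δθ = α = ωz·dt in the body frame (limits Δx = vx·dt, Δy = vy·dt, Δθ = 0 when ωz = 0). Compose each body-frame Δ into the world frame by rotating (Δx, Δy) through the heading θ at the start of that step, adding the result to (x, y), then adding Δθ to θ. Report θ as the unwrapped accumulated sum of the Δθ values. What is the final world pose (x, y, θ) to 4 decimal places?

(0.4458, -0.4040, -1.5341)

step 1: ξ=(vx,vy,ωz)=(-0.0938, -0.3000, 0.7670), dt=0.5 → body Δ=(-0.0173, -0.1552, 0.3835) → world pose (-0.0173, -0.1552, 0.3835)
step 2: ξ=(vx,vy,ωz)=(0.0563, -0.2437, -0.7670), dt=1.0 → body Δ=(-0.0381, -0.2411, -0.7670) → world pose (0.0376, -0.3930, -0.3835)
step 3: ξ=(vx,vy,ωz)=(-0.4125, 0.0000, -0.0852), dt=0.5 → body Δ=(-0.2062, 0.0044, -0.0426) → world pose (-0.1520, -0.3118, -0.4261)
step 4: ξ=(vx,vy,ωz)=(0.2156, 0.2344, -0.5540), dt=2.0 → body Δ=(0.5825, 0.1631, -1.1080) → world pose (0.4458, -0.4040, -1.5341)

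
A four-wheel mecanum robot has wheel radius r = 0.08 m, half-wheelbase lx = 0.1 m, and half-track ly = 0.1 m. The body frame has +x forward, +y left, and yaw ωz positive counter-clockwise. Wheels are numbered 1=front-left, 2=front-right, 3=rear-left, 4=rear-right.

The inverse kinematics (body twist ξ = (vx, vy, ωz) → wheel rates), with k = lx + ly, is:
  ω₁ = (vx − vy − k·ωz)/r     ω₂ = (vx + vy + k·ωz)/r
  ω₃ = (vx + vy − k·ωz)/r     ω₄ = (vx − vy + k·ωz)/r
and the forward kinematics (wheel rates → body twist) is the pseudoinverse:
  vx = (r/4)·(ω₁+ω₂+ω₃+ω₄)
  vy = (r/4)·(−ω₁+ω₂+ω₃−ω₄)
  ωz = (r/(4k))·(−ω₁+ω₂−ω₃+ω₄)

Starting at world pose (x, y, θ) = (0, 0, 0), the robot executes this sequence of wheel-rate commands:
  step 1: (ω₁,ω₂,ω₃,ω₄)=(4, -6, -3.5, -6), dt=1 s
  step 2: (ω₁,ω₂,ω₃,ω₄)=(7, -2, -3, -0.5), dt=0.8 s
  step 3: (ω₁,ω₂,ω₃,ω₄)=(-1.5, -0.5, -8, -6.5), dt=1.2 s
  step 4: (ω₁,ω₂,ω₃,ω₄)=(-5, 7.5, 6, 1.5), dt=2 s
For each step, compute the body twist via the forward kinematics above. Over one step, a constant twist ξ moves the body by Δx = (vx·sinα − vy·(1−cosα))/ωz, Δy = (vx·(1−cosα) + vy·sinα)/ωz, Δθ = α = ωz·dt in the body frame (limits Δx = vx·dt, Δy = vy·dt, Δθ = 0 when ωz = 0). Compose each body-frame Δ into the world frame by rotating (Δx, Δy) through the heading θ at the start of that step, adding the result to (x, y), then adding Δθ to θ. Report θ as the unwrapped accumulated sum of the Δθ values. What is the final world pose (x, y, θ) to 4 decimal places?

step 1: ξ=(vx,vy,ωz)=(-0.2300, -0.1500, -1.2500), dt=1.0 → body Δ=(-0.2568, 0.0121, -1.2500) → world pose (-0.2568, 0.0121, -1.2500)
step 2: ξ=(vx,vy,ωz)=(0.0300, -0.2300, -0.6500), dt=0.8 → body Δ=(-0.0238, -0.1819, -0.5200) → world pose (-0.4369, -0.0226, -1.7700)
step 3: ξ=(vx,vy,ωz)=(-0.3300, -0.0100, 0.2500), dt=1.2 → body Δ=(-0.3883, -0.0708, 0.3000) → world pose (-0.4295, 0.3720, -1.4700)
step 4: ξ=(vx,vy,ωz)=(0.2000, 0.3400, 0.8000), dt=2.0 → body Δ=(-0.1875, 0.6821, 1.6000) → world pose (0.2303, 0.6272, 0.1300)

(0.2303, 0.6272, 0.1300)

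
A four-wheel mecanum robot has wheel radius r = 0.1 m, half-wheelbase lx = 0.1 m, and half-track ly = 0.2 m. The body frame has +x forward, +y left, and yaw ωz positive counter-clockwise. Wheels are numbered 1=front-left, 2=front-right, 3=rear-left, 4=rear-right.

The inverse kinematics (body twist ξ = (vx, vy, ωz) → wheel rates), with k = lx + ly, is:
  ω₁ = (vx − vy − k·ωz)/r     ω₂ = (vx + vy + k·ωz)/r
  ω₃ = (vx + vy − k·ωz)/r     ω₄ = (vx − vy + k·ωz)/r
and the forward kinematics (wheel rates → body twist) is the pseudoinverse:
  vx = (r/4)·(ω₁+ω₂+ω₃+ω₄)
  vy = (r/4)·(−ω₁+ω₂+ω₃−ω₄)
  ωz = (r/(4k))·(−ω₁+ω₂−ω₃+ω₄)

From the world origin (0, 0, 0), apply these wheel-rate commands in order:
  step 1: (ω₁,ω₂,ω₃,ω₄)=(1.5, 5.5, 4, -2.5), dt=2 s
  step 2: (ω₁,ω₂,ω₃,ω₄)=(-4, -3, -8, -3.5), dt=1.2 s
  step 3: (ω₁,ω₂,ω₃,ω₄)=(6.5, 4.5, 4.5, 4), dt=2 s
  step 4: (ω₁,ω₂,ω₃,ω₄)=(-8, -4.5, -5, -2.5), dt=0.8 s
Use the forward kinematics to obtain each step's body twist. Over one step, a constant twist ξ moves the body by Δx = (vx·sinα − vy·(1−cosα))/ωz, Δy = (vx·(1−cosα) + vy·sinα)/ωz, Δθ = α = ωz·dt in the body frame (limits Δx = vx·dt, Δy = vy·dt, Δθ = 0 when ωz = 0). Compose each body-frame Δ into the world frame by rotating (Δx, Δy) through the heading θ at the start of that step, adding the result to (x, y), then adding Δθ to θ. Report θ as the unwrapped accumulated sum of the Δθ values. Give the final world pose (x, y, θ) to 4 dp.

(0.5288, 0.3035, 0.1167)

step 1: ξ=(vx,vy,ωz)=(0.2125, 0.2625, -0.2083), dt=2.0 → body Δ=(0.5206, 0.4227, -0.4167) → world pose (0.5206, 0.4227, -0.4167)
step 2: ξ=(vx,vy,ωz)=(-0.4625, -0.0875, 0.4583), dt=1.2 → body Δ=(-0.4993, -0.2486, 0.5500) → world pose (-0.0366, 0.3974, 0.1333)
step 3: ξ=(vx,vy,ωz)=(0.4875, -0.0375, -0.2083), dt=2.0 → body Δ=(0.9316, -0.2731, -0.4167) → world pose (0.9231, 0.2506, -0.2833)
step 4: ξ=(vx,vy,ωz)=(-0.5000, 0.0250, 0.5000), dt=0.8 → body Δ=(-0.3934, -0.0595, 0.4000) → world pose (0.5288, 0.3035, 0.1167)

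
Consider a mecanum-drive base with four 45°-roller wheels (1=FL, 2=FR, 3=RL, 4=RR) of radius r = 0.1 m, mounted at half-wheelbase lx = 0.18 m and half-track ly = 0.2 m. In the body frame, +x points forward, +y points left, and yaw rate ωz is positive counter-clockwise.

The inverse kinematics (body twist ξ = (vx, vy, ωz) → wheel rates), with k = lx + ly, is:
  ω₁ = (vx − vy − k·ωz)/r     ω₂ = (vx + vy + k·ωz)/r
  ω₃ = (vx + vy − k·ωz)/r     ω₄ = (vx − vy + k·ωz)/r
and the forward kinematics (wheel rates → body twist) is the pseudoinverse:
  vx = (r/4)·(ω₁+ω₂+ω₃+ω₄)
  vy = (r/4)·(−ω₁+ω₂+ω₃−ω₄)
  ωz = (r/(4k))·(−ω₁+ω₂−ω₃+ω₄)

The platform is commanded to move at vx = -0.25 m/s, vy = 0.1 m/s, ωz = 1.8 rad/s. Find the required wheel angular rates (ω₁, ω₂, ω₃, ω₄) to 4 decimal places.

k = lx + ly = 0.18 + 0.2 = 0.3800;  k·ωz = 0.3800·1.8 = 0.6840
ω₁ (FL) = (vx − vy − k·ωz)/r = -1.0340/0.1 = -10.3400
ω₂ (FR) = (vx + vy + k·ωz)/r = 0.5340/0.1 = 5.3400
ω₃ (RL) = (vx + vy − k·ωz)/r = -0.8340/0.1 = -8.3400
ω₄ (RR) = (vx − vy + k·ωz)/r = 0.3340/0.1 = 3.3400

(-10.3400, 5.3400, -8.3400, 3.3400)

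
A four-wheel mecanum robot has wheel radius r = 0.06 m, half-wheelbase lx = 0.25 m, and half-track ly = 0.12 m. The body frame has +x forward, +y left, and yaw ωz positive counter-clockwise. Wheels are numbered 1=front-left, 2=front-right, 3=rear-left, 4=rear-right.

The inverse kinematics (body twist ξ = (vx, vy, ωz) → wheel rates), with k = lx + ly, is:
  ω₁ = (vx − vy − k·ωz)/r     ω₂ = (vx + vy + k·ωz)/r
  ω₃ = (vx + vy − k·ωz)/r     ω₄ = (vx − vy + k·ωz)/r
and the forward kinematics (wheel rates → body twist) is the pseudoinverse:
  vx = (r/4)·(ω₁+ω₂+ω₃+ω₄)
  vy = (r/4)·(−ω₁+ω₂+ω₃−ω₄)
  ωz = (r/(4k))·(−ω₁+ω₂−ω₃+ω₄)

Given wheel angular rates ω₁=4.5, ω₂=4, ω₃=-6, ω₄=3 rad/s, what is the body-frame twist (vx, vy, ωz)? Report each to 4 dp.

(0.0825, -0.1425, 0.3446)

k = lx + ly = 0.25 + 0.12 = 0.3700
ω₁+ω₂+ω₃+ω₄ = 5.5000  →  vx = (0.06/4)·5.5000 = 0.0825
−ω₁+ω₂+ω₃−ω₄ = -9.5000  →  vy = (0.06/4)·-9.5000 = -0.1425
−ω₁+ω₂−ω₃+ω₄ = 8.5000  →  ωz = (0.06/1.4800)·8.5000 = 0.3446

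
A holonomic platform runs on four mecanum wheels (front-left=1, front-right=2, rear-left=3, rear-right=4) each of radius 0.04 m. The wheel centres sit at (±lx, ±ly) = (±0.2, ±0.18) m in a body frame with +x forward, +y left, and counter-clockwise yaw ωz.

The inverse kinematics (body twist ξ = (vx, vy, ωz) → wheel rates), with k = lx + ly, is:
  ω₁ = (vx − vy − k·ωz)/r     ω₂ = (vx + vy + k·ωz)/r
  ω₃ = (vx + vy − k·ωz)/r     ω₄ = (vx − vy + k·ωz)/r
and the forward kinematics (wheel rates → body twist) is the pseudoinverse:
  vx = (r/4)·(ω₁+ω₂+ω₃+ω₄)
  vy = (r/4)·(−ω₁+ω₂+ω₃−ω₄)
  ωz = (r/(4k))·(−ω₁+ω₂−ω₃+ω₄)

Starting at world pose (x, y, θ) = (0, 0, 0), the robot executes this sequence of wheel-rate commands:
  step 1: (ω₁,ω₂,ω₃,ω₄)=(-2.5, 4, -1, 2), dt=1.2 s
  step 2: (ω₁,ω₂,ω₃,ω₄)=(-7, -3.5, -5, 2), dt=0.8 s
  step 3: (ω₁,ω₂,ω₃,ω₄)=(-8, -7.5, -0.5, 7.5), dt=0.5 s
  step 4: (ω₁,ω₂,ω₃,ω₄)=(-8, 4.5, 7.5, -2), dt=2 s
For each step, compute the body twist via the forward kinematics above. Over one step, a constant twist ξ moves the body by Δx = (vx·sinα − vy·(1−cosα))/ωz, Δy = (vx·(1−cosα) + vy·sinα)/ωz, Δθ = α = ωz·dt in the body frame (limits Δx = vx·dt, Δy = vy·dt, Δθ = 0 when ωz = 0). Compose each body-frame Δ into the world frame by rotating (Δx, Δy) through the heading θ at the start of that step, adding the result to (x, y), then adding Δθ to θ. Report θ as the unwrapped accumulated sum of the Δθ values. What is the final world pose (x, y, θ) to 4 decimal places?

(-0.3364, 0.2815, 0.7908)

step 1: ξ=(vx,vy,ωz)=(0.0250, 0.0350, 0.2500), dt=1.2 → body Δ=(0.0233, 0.0458, 0.3000) → world pose (0.0233, 0.0458, 0.3000)
step 2: ξ=(vx,vy,ωz)=(-0.1350, -0.0350, 0.2763), dt=0.8 → body Δ=(-0.1040, -0.0397, 0.2211) → world pose (-0.0644, -0.0228, 0.5211)
step 3: ξ=(vx,vy,ωz)=(-0.0850, -0.0750, 0.2237), dt=0.5 → body Δ=(-0.0403, -0.0398, 0.1118) → world pose (-0.0795, -0.0774, 0.6329)
step 4: ξ=(vx,vy,ωz)=(0.0200, 0.2200, 0.0789), dt=2.0 → body Δ=(0.0052, 0.4413, 0.1579) → world pose (-0.3364, 0.2815, 0.7908)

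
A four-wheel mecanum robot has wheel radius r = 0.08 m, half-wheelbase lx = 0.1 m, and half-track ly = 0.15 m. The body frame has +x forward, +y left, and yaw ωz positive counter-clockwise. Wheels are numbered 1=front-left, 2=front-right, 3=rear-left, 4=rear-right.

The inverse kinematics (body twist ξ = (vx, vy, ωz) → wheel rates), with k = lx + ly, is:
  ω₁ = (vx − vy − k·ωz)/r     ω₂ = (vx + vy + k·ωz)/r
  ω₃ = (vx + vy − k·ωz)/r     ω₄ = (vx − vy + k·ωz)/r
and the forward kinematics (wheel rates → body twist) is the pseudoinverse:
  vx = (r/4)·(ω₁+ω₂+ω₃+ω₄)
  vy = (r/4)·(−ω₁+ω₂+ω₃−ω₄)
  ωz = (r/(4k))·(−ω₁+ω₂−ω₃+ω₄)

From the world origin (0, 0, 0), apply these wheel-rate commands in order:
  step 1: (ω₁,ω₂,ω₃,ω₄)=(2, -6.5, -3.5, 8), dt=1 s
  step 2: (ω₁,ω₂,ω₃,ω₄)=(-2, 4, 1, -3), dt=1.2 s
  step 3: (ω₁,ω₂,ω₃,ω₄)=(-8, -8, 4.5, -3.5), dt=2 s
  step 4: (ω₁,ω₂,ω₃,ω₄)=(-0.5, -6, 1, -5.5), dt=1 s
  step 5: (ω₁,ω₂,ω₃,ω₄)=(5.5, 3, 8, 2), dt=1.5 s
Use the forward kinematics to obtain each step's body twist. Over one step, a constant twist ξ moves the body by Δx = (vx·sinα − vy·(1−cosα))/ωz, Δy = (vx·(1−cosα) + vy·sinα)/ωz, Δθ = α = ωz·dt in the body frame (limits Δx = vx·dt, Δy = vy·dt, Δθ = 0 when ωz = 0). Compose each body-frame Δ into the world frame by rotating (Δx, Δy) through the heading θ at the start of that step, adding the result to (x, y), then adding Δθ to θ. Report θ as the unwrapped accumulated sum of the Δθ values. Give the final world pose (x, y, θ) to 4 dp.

(-0.8369, -0.0101, -2.8280)

step 1: ξ=(vx,vy,ωz)=(0.0000, -0.4000, 0.2400), dt=1.0 → body Δ=(0.0478, -0.3962, 0.2400) → world pose (0.0478, -0.3962, 0.2400)
step 2: ξ=(vx,vy,ωz)=(0.0000, 0.2000, 0.1600), dt=1.2 → body Δ=(-0.0230, 0.2385, 0.1920) → world pose (-0.0312, -0.1699, 0.4320)
step 3: ξ=(vx,vy,ωz)=(-0.3000, 0.1600, -0.6400), dt=2.0 → body Δ=(-0.2707, 0.5739, -1.2800) → world pose (-0.5174, 0.2378, -0.8480)
step 4: ξ=(vx,vy,ωz)=(-0.2200, 0.0200, -0.9600), dt=1.0 → body Δ=(-0.1788, 0.1148, -0.9600) → world pose (-0.5496, 0.4479, -1.8080)
step 5: ξ=(vx,vy,ωz)=(0.3700, 0.0700, -0.6800), dt=1.5 → body Δ=(0.5127, -0.1716, -1.0200) → world pose (-0.8369, -0.0101, -2.8280)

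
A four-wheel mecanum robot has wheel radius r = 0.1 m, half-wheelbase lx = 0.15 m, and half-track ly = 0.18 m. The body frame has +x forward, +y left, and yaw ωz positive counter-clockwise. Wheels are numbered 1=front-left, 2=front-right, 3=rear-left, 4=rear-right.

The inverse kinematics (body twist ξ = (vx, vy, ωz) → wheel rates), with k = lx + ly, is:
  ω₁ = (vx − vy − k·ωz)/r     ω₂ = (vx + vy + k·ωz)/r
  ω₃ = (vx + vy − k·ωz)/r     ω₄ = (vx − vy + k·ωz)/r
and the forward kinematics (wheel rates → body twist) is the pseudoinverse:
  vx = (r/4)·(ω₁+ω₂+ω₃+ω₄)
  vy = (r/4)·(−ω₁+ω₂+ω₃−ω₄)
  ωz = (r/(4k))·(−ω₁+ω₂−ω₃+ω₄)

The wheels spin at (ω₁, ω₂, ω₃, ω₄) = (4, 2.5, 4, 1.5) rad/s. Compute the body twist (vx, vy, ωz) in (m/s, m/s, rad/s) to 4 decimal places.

(0.3000, 0.0250, -0.3030)

k = lx + ly = 0.15 + 0.18 = 0.3300
ω₁+ω₂+ω₃+ω₄ = 12.0000  →  vx = (0.1/4)·12.0000 = 0.3000
−ω₁+ω₂+ω₃−ω₄ = 1.0000  →  vy = (0.1/4)·1.0000 = 0.0250
−ω₁+ω₂−ω₃+ω₄ = -4.0000  →  ωz = (0.1/1.3200)·-4.0000 = -0.3030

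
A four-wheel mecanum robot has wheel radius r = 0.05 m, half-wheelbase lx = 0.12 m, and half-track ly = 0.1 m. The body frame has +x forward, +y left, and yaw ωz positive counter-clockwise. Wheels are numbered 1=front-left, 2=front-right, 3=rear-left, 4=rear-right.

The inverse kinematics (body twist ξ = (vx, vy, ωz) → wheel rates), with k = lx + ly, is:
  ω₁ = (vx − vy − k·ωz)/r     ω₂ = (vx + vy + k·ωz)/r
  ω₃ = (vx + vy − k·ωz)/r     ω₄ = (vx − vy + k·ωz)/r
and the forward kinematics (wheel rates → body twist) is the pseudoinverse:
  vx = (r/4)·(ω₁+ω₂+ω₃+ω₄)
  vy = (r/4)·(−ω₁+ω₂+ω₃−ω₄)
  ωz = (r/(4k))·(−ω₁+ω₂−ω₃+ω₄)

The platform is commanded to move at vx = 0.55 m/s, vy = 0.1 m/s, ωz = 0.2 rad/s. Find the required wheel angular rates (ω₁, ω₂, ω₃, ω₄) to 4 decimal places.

k = lx + ly = 0.12 + 0.1 = 0.2200;  k·ωz = 0.2200·0.2 = 0.0440
ω₁ (FL) = (vx − vy − k·ωz)/r = 0.4060/0.05 = 8.1200
ω₂ (FR) = (vx + vy + k·ωz)/r = 0.6940/0.05 = 13.8800
ω₃ (RL) = (vx + vy − k·ωz)/r = 0.6060/0.05 = 12.1200
ω₄ (RR) = (vx − vy + k·ωz)/r = 0.4940/0.05 = 9.8800

(8.1200, 13.8800, 12.1200, 9.8800)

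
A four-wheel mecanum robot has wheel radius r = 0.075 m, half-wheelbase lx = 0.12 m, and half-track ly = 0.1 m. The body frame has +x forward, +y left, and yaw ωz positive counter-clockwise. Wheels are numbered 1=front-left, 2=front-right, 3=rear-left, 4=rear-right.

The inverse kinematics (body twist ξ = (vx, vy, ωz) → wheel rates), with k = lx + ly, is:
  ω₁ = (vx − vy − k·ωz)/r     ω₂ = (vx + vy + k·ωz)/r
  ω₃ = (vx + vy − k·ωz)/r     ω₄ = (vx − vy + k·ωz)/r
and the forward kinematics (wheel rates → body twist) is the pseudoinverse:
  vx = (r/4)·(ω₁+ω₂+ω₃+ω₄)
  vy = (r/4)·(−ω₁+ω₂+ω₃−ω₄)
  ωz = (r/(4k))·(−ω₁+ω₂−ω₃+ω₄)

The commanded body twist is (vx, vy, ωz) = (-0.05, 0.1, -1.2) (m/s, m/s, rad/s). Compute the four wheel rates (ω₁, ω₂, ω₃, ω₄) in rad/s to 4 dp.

(1.5200, -2.8533, 4.1867, -5.5200)

k = lx + ly = 0.12 + 0.1 = 0.2200;  k·ωz = 0.2200·-1.2 = -0.2640
ω₁ (FL) = (vx − vy − k·ωz)/r = 0.1140/0.075 = 1.5200
ω₂ (FR) = (vx + vy + k·ωz)/r = -0.2140/0.075 = -2.8533
ω₃ (RL) = (vx + vy − k·ωz)/r = 0.3140/0.075 = 4.1867
ω₄ (RR) = (vx − vy + k·ωz)/r = -0.4140/0.075 = -5.5200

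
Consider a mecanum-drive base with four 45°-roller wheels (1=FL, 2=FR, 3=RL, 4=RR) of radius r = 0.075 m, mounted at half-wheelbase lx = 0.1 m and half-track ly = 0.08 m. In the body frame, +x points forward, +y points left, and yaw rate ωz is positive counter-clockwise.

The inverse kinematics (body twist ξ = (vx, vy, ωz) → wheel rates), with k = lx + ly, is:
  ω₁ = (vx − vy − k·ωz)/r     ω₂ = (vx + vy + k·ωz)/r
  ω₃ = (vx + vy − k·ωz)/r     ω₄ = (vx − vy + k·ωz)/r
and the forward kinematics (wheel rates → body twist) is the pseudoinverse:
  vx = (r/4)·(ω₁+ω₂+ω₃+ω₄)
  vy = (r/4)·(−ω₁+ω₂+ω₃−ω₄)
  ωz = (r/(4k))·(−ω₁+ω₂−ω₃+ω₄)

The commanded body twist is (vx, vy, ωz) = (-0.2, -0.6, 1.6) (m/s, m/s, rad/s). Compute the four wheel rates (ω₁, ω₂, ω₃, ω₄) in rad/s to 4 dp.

k = lx + ly = 0.1 + 0.08 = 0.1800;  k·ωz = 0.1800·1.6 = 0.2880
ω₁ (FL) = (vx − vy − k·ωz)/r = 0.1120/0.075 = 1.4933
ω₂ (FR) = (vx + vy + k·ωz)/r = -0.5120/0.075 = -6.8267
ω₃ (RL) = (vx + vy − k·ωz)/r = -1.0880/0.075 = -14.5067
ω₄ (RR) = (vx − vy + k·ωz)/r = 0.6880/0.075 = 9.1733

(1.4933, -6.8267, -14.5067, 9.1733)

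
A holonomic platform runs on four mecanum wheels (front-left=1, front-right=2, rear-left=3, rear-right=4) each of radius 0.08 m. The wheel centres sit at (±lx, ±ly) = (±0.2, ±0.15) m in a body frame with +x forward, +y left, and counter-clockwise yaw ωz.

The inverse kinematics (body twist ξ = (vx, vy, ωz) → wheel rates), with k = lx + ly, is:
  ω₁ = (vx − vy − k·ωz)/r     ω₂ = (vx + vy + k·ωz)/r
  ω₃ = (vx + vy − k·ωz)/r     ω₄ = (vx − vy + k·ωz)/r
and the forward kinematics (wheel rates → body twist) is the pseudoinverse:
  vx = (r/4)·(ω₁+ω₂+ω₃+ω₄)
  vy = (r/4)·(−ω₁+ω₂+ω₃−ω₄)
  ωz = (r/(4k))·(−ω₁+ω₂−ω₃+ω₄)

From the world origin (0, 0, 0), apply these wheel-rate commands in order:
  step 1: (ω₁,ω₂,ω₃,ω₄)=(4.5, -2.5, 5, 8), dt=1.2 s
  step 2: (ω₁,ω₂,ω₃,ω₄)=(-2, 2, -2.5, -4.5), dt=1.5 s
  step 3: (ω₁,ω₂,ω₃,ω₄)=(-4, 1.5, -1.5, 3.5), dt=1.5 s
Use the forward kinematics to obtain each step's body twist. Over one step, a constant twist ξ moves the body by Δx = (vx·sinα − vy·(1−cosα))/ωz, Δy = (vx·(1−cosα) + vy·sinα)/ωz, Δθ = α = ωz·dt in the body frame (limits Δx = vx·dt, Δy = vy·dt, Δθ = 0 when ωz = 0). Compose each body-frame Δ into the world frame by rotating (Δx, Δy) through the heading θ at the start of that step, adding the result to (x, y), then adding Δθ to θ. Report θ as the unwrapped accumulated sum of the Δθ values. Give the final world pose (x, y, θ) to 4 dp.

step 1: ξ=(vx,vy,ωz)=(0.3000, -0.2000, -0.2286), dt=1.2 → body Δ=(0.3228, -0.2861, -0.2743) → world pose (0.3228, -0.2861, -0.2743)
step 2: ξ=(vx,vy,ωz)=(-0.1400, 0.1200, 0.1143), dt=1.5 → body Δ=(-0.2244, 0.1612, 0.1714) → world pose (0.1505, -0.0702, -0.1029)
step 3: ξ=(vx,vy,ωz)=(-0.0100, 0.0100, 0.6000), dt=1.5 → body Δ=(-0.0194, 0.0067, 0.9000) → world pose (0.1319, -0.0615, 0.7971)

(0.1319, -0.0615, 0.7971)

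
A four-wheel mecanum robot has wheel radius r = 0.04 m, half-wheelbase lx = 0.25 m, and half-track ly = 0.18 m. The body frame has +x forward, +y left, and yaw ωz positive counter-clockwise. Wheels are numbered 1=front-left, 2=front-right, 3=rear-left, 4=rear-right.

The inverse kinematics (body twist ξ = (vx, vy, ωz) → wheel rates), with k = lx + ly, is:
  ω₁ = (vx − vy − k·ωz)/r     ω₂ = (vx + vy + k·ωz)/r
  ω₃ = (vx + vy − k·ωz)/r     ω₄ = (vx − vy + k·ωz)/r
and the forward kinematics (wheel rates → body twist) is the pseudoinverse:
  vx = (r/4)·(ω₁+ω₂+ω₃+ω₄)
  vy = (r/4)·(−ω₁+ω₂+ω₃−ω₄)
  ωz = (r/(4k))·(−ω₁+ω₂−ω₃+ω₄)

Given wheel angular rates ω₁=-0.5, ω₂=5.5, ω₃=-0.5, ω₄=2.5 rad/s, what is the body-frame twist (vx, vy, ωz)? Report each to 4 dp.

(0.0700, 0.0300, 0.2093)

k = lx + ly = 0.25 + 0.18 = 0.4300
ω₁+ω₂+ω₃+ω₄ = 7.0000  →  vx = (0.04/4)·7.0000 = 0.0700
−ω₁+ω₂+ω₃−ω₄ = 3.0000  →  vy = (0.04/4)·3.0000 = 0.0300
−ω₁+ω₂−ω₃+ω₄ = 9.0000  →  ωz = (0.04/1.7200)·9.0000 = 0.2093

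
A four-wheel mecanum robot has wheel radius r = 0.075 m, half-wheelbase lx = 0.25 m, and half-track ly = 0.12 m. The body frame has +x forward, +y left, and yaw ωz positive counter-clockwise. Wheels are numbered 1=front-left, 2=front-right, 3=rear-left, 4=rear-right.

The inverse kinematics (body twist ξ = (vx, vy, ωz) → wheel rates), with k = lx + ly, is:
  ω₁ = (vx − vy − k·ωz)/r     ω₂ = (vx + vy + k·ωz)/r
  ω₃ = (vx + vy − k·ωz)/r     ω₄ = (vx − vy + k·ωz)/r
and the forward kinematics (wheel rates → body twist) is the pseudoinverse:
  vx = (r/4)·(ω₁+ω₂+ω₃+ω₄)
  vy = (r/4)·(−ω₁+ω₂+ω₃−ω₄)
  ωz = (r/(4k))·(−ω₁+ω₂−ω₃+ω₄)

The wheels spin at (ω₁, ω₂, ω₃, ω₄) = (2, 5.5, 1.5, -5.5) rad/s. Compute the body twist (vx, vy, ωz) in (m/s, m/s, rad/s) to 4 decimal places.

k = lx + ly = 0.25 + 0.12 = 0.3700
ω₁+ω₂+ω₃+ω₄ = 3.5000  →  vx = (0.075/4)·3.5000 = 0.0656
−ω₁+ω₂+ω₃−ω₄ = 10.5000  →  vy = (0.075/4)·10.5000 = 0.1969
−ω₁+ω₂−ω₃+ω₄ = -3.5000  →  ωz = (0.075/1.4800)·-3.5000 = -0.1774

(0.0656, 0.1969, -0.1774)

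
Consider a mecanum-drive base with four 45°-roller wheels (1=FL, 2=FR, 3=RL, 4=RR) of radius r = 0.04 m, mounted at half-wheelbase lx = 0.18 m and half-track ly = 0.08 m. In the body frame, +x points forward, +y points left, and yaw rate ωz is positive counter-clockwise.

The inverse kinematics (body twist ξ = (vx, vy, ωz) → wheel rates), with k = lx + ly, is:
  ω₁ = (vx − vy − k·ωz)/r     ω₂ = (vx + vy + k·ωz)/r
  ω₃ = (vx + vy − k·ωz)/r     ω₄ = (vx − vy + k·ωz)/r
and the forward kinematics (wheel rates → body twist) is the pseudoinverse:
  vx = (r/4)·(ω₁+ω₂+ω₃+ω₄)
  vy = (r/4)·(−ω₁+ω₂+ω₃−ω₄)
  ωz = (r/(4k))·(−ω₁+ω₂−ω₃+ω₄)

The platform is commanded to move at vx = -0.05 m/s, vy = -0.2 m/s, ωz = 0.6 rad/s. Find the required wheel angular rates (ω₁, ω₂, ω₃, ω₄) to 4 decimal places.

k = lx + ly = 0.18 + 0.08 = 0.2600;  k·ωz = 0.2600·0.6 = 0.1560
ω₁ (FL) = (vx − vy − k·ωz)/r = -0.0060/0.04 = -0.1500
ω₂ (FR) = (vx + vy + k·ωz)/r = -0.0940/0.04 = -2.3500
ω₃ (RL) = (vx + vy − k·ωz)/r = -0.4060/0.04 = -10.1500
ω₄ (RR) = (vx − vy + k·ωz)/r = 0.3060/0.04 = 7.6500

(-0.1500, -2.3500, -10.1500, 7.6500)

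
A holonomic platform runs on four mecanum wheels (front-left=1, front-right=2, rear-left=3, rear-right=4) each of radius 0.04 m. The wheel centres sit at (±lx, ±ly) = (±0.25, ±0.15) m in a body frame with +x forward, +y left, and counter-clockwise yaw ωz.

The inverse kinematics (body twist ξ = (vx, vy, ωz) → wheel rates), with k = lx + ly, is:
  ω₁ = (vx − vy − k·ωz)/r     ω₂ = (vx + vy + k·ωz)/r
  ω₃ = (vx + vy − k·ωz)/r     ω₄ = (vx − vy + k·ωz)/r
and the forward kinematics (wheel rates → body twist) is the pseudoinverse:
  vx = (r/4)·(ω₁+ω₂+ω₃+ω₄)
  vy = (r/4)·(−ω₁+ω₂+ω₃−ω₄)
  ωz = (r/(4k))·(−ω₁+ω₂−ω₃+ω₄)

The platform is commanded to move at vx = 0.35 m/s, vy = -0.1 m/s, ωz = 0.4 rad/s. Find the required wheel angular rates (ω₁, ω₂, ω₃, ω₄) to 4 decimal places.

(7.2500, 10.2500, 2.2500, 15.2500)

k = lx + ly = 0.25 + 0.15 = 0.4000;  k·ωz = 0.4000·0.4 = 0.1600
ω₁ (FL) = (vx − vy − k·ωz)/r = 0.2900/0.04 = 7.2500
ω₂ (FR) = (vx + vy + k·ωz)/r = 0.4100/0.04 = 10.2500
ω₃ (RL) = (vx + vy − k·ωz)/r = 0.0900/0.04 = 2.2500
ω₄ (RR) = (vx − vy + k·ωz)/r = 0.6100/0.04 = 15.2500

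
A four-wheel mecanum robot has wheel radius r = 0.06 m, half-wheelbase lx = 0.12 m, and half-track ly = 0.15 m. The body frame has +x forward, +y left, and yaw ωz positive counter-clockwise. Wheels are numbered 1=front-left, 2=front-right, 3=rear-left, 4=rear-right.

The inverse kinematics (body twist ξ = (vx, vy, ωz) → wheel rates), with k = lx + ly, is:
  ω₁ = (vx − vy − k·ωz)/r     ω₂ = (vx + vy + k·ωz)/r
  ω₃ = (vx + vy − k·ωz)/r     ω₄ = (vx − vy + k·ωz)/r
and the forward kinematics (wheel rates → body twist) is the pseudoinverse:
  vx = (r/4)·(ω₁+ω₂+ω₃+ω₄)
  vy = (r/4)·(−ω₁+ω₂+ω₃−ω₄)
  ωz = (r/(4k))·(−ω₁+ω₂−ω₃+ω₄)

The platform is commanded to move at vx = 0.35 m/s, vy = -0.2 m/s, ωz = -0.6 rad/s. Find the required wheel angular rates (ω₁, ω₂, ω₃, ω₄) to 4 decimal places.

(11.8667, -0.2000, 5.2000, 6.4667)

k = lx + ly = 0.12 + 0.15 = 0.2700;  k·ωz = 0.2700·-0.6 = -0.1620
ω₁ (FL) = (vx − vy − k·ωz)/r = 0.7120/0.06 = 11.8667
ω₂ (FR) = (vx + vy + k·ωz)/r = -0.0120/0.06 = -0.2000
ω₃ (RL) = (vx + vy − k·ωz)/r = 0.3120/0.06 = 5.2000
ω₄ (RR) = (vx − vy + k·ωz)/r = 0.3880/0.06 = 6.4667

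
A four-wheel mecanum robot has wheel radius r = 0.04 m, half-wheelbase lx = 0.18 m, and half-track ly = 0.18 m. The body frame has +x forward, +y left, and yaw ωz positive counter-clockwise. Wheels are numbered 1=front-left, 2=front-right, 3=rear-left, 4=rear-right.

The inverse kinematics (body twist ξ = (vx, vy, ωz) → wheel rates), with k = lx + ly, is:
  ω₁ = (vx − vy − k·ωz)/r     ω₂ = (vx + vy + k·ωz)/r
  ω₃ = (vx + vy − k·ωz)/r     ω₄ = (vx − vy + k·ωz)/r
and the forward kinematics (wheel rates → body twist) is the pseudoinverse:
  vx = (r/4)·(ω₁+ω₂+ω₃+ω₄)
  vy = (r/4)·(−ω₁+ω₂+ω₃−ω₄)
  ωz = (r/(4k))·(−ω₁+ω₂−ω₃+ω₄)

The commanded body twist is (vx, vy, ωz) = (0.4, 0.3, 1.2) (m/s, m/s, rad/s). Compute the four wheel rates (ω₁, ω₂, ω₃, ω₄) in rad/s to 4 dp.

k = lx + ly = 0.18 + 0.18 = 0.3600;  k·ωz = 0.3600·1.2 = 0.4320
ω₁ (FL) = (vx − vy − k·ωz)/r = -0.3320/0.04 = -8.3000
ω₂ (FR) = (vx + vy + k·ωz)/r = 1.1320/0.04 = 28.3000
ω₃ (RL) = (vx + vy − k·ωz)/r = 0.2680/0.04 = 6.7000
ω₄ (RR) = (vx − vy + k·ωz)/r = 0.5320/0.04 = 13.3000

(-8.3000, 28.3000, 6.7000, 13.3000)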